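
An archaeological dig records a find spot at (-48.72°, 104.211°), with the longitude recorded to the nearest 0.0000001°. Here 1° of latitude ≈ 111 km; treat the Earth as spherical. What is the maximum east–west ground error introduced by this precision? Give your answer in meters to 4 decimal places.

0.0037 meters

Rounding to 7 decimal places leaves the longitude within ±5e-08° of the true value.
At latitude 48.72° a degree of longitude spans 111000 m × cos 48.72° = 111000 × 0.6597 ≈ 73231.1 m.
So at most 5e-08° × 73231.1 ≈ 0.00366155 m east–west.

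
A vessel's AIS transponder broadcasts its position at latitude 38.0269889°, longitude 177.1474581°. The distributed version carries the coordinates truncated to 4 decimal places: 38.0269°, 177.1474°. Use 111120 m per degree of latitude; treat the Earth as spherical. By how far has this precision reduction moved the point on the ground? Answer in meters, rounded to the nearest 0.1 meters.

Δlat = 38.0269889 − 38.0269 = +0.0000889°; Δlon = 177.1474581 − 177.1474 = +0.0000581°.
North–south shift: 0.0000889 × 111120 = 9.87857 m.
E–W at 38.0269°: 0.0000581° × 111120 × cos 38.0269° = 0.0000581 × 111120 × 0.7877 ≈ 5.08559 m.
Hypotenuse of the two orthogonal shifts: √(9.87857² + 5.08559²) = 11.1108 m.

11.1 meters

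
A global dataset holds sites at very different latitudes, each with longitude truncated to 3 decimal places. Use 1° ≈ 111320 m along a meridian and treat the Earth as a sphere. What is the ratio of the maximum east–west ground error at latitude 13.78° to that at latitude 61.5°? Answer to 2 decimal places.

Truncating at 3 decimal places can drop up to a full unit in the last place, so the longitude may be off by as much as 0.001°.
At 13.78°: 0.001° × 111320 × cos 13.78° = 0.001 × 111320 × 0.9712 ≈ 108.12 m.
Error at 61.5° = 0.001° × 111320 × cos 61.5° ≈ 111.32 × 0.4772 = 53.117 m.
Ratio: 108.12 / 53.117 = cos 13.78° / cos 61.5° ≈ 2.0354.

2.04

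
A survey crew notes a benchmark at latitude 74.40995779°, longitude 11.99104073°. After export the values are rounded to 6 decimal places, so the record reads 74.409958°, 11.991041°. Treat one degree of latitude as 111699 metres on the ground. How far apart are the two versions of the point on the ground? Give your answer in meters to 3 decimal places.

0.025 meters

Δlat = 74.40995779 − 74.409958 = -0.00000021°; Δlon = 11.99104073 − 11.991041 = -0.00000027°.
N–S: -0.00000021° × 111699 m/° = -0.0234568 m.
E–W at 74.41°: -0.00000027° × 111699 × cos 74.41° = -0.00000027 × 111699 × 0.2688 ≈ -0.00810523 m.
Distance: √(0.0234568² + 0.00810523²) ≈ 0.0248177 m.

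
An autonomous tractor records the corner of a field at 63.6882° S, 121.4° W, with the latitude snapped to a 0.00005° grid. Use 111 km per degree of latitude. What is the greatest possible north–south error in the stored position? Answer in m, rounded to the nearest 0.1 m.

2.8 m

With a 0.00005° grid the true value lies within half a step, ±0.00005°/2 = ±2.5e-05°, of the stored one.
Along the meridian that is 2.5e-05° × 111000 m/° = 2.775 m.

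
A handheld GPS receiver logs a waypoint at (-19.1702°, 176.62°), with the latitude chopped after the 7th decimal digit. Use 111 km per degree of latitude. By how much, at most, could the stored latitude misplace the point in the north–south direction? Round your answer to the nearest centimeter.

Truncating at 7 decimal places can drop up to a full unit in the last place, so the latitude may be off by as much as 1e-07°.
So the N–S error is at most 1e-07 × 111000 = 0.0111 m.
That is 0.0111 m = 1.11 cm.

1 centimeters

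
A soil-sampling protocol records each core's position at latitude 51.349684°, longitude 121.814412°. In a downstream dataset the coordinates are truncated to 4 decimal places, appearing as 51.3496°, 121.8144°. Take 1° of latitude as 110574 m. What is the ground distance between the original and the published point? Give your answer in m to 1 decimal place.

Δlat = 51.349684 − 51.3496 = +0.000084°; Δlon = 121.814412 − 121.8144 = +0.000012°.
North–south shift: 0.000084 × 110574 = 9.28822 m.
E–W at 51.3496°: 0.000012° × 110574 × cos 51.3496° = 0.000012 × 110574 × 0.6246 ≈ 0.82873 m.
Hypotenuse of the two orthogonal shifts: √(9.28822² + 0.82873²) = 9.32511 m.

9.3 m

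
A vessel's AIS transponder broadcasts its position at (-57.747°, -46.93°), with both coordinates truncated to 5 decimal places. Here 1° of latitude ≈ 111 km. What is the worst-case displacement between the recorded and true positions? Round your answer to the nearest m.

Truncating at 5 decimal places can drop up to a full unit in the last place, so each coordinate may be off by as much as 1e-05°.
N–S: 1e-05° × 111000 m/° = 1.11 m.
E–W at 57.747°: 1e-05° × 111000 × cos 57.747° = 1e-05 × 111000 × 0.5337 ≈ 0.592361 m.
Worst case both components are at the extreme and orthogonal: √(1.11² + 0.592361²) ≈ 1.25817 m.

1 m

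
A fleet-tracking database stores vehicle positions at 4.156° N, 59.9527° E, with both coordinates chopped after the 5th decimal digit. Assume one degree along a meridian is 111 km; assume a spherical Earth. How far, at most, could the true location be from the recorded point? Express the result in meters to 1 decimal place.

Truncating at 5 decimal places can drop up to a full unit in the last place, so each coordinate may be off by as much as 1e-05°.
Latitude error → 1e-05 × 111000 = 1.11 m along the meridian.
Longitude error → 1e-05 × 111000 × cos 4.156° = 1e-05 × 111000 × 0.9974 ≈ 1.10708 m.
The two errors are perpendicular, so the maximum displacement is √(1.11² + 1.10708²) ≈ 1.56771 m.

1.6 meters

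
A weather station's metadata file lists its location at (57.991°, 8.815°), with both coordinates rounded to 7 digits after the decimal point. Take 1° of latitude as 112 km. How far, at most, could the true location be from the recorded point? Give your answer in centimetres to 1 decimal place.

Rounding to 7 decimal places leaves each coordinate within ±5e-08° of the true value.
Latitude error → 5e-08 × 112000 = 0.0056 m along the meridian.
E–W at 57.991°: 5e-08° × 112000 × cos 57.991° = 5e-08 × 112000 × 0.5301 ≈ 0.00296829 m.
Worst case both components are at the extreme and orthogonal: √(0.0056² + 0.00296829²) ≈ 0.00633804 m.
That is 0.00633804 m = 0.6338 cm.

0.6 centimetres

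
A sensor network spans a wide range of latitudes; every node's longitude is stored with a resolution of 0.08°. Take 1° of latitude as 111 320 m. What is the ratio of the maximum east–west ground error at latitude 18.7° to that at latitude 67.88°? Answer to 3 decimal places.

With a 0.08° grid the true value lies within half a step, ±0.08°/2 = ±0.04°, of the stored one.
At 18.7°: 0.04° × 111320 × cos 18.7° = 0.04 × 111320 × 0.9472 ≈ 4217.7 m.
Error at 67.88° = 0.04° × 111320 × cos 67.88° ≈ 4452.8 × 0.3765 = 1676.7 m.
The ratio reduces to cos 18.7° / cos 67.88° = 0.9472/0.3765 ≈ 2.5155.

2.516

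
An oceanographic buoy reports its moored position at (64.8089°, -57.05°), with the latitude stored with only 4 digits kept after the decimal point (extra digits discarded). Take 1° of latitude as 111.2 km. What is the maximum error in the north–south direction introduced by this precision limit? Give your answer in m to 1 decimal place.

Truncating at 4 decimal places can drop up to a full unit in the last place, so the latitude may be off by as much as 0.0001°.
Along the meridian that is 0.0001° × 111200 m/° = 11.12 m.

11.1 m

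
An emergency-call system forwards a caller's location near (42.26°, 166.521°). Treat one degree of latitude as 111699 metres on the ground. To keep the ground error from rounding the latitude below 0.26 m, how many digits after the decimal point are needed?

One degree of latitude covers 111699 m.
With N decimal places the half-ulp bound is 0.5·10⁻ᴺ°, or 0.5·10⁻ᴺ × 111699 m on the ground.
Setting 55849.5 × 10⁻ᴺ ≤ 0.26 gives 10ᴺ ≥ 2.148e+05, i.e. N ≥ 5.33.
So 6 decimal places suffice (0.0558 m); 5 would allow up to 0.558 m.

6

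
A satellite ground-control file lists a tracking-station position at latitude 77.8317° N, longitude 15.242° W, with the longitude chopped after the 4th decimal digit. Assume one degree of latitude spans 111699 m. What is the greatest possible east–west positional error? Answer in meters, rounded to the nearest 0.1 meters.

Truncating at 4 decimal places can drop up to a full unit in the last place, so the longitude may be off by as much as 0.0001°.
Parallels shrink by cos φ, so at 77.8317° a degree of longitude is 111699 × 0.2108 ≈ 23544.4 m.
So at most 0.0001° × 23544.4 ≈ 2.35444 m east–west.

2.4 meters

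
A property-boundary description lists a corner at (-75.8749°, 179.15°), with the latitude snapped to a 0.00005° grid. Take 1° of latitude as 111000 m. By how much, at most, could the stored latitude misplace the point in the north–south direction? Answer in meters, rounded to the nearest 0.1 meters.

With a 0.00005° grid the true value lies within half a step, ±0.00005°/2 = ±2.5e-05°, of the stored one.
North–south distance: 2.5e-05° × 111000 m/° = 2.775 m.

2.8 meters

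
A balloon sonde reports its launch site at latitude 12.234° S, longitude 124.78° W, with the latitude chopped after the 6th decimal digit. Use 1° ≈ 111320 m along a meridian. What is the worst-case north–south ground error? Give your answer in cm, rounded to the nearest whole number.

11 cm

Truncating at 6 decimal places can drop up to a full unit in the last place, so the latitude may be off by as much as 1e-06°.
Along the meridian that is 1e-06° × 111320 m/° = 0.11132 m.
That is 0.11132 m = 11.132 cm.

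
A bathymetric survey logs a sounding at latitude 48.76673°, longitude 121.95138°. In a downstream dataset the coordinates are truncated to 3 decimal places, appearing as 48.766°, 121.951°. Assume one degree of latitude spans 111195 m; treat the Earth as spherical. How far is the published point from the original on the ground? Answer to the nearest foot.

The latitude changed by +0.00073° and the longitude by +0.00038°.
N–S: 0.00073° × 111195 m/° = 81.1724 m.
E–W at 48.766°: 0.00038° × 111195 × cos 48.766° = 0.00038 × 111195 × 0.6591 ≈ 27.8512 m.
Hypotenuse of the two orthogonal shifts: √(81.1724² + 27.8512²) = 85.8175 m.
In feet: 85.8175 m ÷ 0.3048 ≈ 281.55 ft.

282 feet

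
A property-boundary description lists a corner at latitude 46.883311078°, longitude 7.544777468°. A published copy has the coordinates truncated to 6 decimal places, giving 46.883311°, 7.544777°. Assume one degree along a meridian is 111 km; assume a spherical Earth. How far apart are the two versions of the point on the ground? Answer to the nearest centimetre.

4 centimetres

Δlat = 46.883311078 − 46.883311 = +0.000000078°; Δlon = 7.544777468 − 7.544777 = +0.000000468°.
North–south shift: 0.000000078 × 111000 = 0.008658 m.
East–west at this latitude: 0.000000468° × 111000 × cos 46.8833° ≈ 0.000000468 × 75867 = 0.0355058 m.
Distance: √(0.008658² + 0.0355058²) ≈ 0.0365461 m.
That is 0.0365461 m = 3.6546 cm.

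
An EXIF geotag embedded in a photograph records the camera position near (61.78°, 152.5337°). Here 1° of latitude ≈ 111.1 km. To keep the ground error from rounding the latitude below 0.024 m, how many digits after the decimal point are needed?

7

One degree of latitude covers 111100 m.
N decimal places → at most half a unit in the last place, 0.5 × 10⁻ᴺ° = 111100/2 × 10⁻ᴺ m.
Need 0.5 × 111100 × 10⁻ᴺ ≤ 0.024 → 10⁻ᴺ ≤ 4.320e-07, so N ≥ 6.36.
N = 6 would give 0.0555 m (too coarse); N = 7 gives 0.00556 m ≤ 0.024 m.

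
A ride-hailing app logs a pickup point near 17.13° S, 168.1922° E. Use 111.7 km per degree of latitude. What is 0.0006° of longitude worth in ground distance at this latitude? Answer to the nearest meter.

64 meters

At 17.13° a degree of longitude is 111700 × cos 17.13° ≈ 106745 m, so 0.0006° corresponds to 64.0469 m.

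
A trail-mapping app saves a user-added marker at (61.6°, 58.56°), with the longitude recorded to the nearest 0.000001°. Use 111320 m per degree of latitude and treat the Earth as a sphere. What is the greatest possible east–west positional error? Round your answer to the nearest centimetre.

3 centimetres

Rounding to 6 decimal places leaves the longitude within ±5e-07° of the true value.
Parallels shrink by cos φ, so at 61.6° a degree of longitude is 111320 × 0.4756 ≈ 52946.5 m.
Maximum E–W displacement: 5e-07 × 52946.5 = 0.0264732 m.
That is 0.0264732 m = 2.6473 cm.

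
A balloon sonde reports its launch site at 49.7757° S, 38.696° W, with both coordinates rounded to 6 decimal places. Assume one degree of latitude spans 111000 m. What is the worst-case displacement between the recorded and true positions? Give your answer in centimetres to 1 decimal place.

6.6 centimetres

Rounding to 6 decimal places leaves each coordinate within ±5e-07° of the true value.
North–south component: 5e-07° × 111000 = 0.0555 m.
Longitude error → 5e-07 × 111000 × cos 49.7757° = 5e-07 × 111000 × 0.6458 ≈ 0.0358409 m.
Worst case both components are at the extreme and orthogonal: √(0.0555² + 0.0358409²) ≈ 0.0660668 m.
That is 0.0660668 m = 6.6067 cm.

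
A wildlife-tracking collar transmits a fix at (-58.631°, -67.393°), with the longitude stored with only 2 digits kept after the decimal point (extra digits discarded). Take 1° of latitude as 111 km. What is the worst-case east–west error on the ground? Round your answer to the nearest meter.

Truncating at 2 decimal places can drop up to a full unit in the last place, so the longitude may be off by as much as 0.01°.
At latitude 58.631° a degree of longitude spans 111000 m × cos 58.631° = 111000 × 0.5205 ≈ 57780.8 m.
East–west error: 0.01° × 57780.8 m/° ≈ 577.808 m.

578 meters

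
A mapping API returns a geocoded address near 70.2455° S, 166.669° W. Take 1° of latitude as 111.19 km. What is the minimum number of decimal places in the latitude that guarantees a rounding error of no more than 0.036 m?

One degree of latitude covers 111190 m.
Rounding to N decimal places gives at most 0.5 × 10⁻ᴺ degrees of error, i.e. 0.5 × 10⁻ᴺ × 111190 m.
Need 0.5 × 111190 × 10⁻ᴺ ≤ 0.036 → 10⁻ᴺ ≤ 6.475e-07, so N ≥ 6.19.
So 7 decimal places suffice (0.00556 m); 6 would allow up to 0.0556 m.

7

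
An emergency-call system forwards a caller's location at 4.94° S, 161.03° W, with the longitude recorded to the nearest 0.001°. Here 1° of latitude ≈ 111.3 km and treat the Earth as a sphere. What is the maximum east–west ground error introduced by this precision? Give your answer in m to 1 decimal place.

55.4 m

Rounding to 3 decimal places leaves the longitude within ±0.0005° of the true value.
One degree of longitude at 4.94° is 111300 × cos 4.94° ≈ 111300 × 0.9963 = 110887 m.
So at most 0.0005° × 110887 ≈ 55.4433 m east–west.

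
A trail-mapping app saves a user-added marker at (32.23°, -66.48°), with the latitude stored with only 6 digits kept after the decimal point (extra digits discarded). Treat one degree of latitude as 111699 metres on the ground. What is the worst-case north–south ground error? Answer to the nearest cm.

Truncating at 6 decimal places can drop up to a full unit in the last place, so the latitude may be off by as much as 1e-06°.
So the N–S error is at most 1e-06 × 111699 = 0.111699 m.
That is 0.111699 m = 11.17 cm.

11 cm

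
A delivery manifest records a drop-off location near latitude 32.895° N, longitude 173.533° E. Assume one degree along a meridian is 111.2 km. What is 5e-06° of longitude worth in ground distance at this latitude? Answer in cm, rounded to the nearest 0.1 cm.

46.7 cm

At 32.895° a degree of longitude is 111200 × cos 32.895° ≈ 93371 m, so 5e-06° corresponds to 0.466855 m.
That is 0.466855 m = 46.685 cm.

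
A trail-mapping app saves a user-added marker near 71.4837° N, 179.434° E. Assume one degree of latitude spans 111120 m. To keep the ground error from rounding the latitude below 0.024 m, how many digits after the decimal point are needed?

7 decimal places

One degree of latitude covers 111120 m.
Rounding to N decimal places gives at most 0.5 × 10⁻ᴺ degrees of error, i.e. 0.5 × 10⁻ᴺ × 111120 m.
Setting 55560 × 10⁻ᴺ ≤ 0.024 gives 10ᴺ ≥ 2.315e+06, i.e. N ≥ 6.36.
At 6 places the error can reach 0.0556 m, but 7 places keeps it to 0.00556 m.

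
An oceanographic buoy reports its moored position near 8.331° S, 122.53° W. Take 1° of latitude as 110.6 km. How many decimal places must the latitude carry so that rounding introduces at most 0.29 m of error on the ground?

One degree of latitude covers 110600 m.
Rounding to N decimal places gives at most 0.5 × 10⁻ᴺ degrees of error, i.e. 0.5 × 10⁻ᴺ × 110600 m.
Setting 55300 × 10⁻ᴺ ≤ 0.29 gives 10ᴺ ≥ 1.907e+05, i.e. N ≥ 5.28.
So 6 decimal places suffice (0.0553 m); 5 would allow up to 0.553 m.

6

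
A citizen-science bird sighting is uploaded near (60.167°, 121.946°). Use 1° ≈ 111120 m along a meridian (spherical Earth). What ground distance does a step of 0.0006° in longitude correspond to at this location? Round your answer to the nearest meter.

33 meters

One degree of longitude here spans 111120 × cos 60.167° = 111120 × 0.4975 ≈ 55279.3 m; 0.0006° of that is 33.1676 m.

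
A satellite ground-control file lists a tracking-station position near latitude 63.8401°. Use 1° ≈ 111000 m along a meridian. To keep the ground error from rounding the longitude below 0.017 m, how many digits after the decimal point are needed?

7 decimal places

At 63.8401° one degree of longitude covers 111000 × cos 63.8401° ≈ 111000 × 0.4409 ≈ 48937.4 m.
With N decimal places the half-ulp bound is 0.5·10⁻ᴺ°, or 0.5·10⁻ᴺ × 48937.4 m on the ground.
Need 0.5 × 48937.4 × 10⁻ᴺ ≤ 0.017 → 10⁻ᴺ ≤ 6.948e-07, so N ≥ 6.16.
So 7 decimal places suffice (0.00245 m); 6 would allow up to 0.0245 m.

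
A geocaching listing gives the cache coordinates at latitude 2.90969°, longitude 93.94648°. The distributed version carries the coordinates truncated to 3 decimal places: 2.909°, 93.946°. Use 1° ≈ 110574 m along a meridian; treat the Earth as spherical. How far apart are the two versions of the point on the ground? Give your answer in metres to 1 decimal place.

92.9 metres

The latitude changed by +0.00069° and the longitude by +0.00048°.
North–south shift: 0.00069 × 110574 = 76.2961 m.
East–west at this latitude: 0.00048° × 110574 × cos 2.909° ≈ 0.00048 × 110432 = 53.0071 m.
Combined displacement = (76.2961² + 53.0071²)^½ ≈ 92.9023 m.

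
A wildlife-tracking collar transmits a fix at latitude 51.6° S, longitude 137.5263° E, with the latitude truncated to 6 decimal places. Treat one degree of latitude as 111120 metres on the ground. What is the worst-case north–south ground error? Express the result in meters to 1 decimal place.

Truncating at 6 decimal places can drop up to a full unit in the last place, so the latitude may be off by as much as 1e-06°.
Along the meridian that is 1e-06° × 111120 m/° = 0.11112 m.

0.1 meters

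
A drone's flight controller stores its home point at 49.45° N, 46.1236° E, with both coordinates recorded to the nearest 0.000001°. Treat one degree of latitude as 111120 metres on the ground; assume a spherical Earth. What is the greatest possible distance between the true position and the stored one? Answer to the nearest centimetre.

Rounding to 6 decimal places leaves each coordinate within ±5e-07° of the true value.
N–S: 5e-07° × 111120 m/° = 0.05556 m.
East–west component at 49.45°: 5e-07° × 111120 × cos 49.45° ≈ 5e-07 × 72240.4 ≈ 0.0361202 m.
Combining orthogonally: (0.05556² + 0.0361202²)^½ ≈ 0.066269 m.
That is 0.066269 m = 6.6269 cm.

7 centimetres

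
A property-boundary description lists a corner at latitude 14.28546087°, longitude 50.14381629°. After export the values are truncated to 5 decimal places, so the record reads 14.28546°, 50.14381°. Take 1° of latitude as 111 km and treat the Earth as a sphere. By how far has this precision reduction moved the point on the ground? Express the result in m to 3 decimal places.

The latitude changed by +0.00000087° and the longitude by +0.00000629°.
North–south shift: 0.00000087 × 111000 = 0.09657 m.
East–west at this latitude: 0.00000629° × 111000 × cos 14.2855° ≈ 0.00000629 × 107568 = 0.676601 m.
Distance: √(0.09657² + 0.676601²) ≈ 0.683458 m.

0.683 m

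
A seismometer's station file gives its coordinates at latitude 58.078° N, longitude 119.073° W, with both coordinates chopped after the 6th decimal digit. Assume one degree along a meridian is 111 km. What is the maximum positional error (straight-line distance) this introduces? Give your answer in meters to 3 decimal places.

Truncating at 6 decimal places can drop up to a full unit in the last place, so each coordinate may be off by as much as 1e-06°.
N–S: 1e-06° × 111000 m/° = 0.111 m.
Longitude error → 1e-06 × 111000 × cos 58.078° = 1e-06 × 111000 × 0.5288 ≈ 0.0586928 m.
The two errors are perpendicular, so the maximum displacement is √(0.111² + 0.0586928²) ≈ 0.125562 m.

0.126 meters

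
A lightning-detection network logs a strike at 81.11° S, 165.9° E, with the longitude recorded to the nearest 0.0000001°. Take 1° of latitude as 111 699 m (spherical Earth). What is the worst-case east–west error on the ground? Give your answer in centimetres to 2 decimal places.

0.09 centimetres

Rounding to 7 decimal places leaves the longitude within ±5e-08° of the true value.
At latitude 81.11° a degree of longitude spans 111699 m × cos 81.11° = 111699 × 0.1545 ≈ 17261.7 m.
East–west error: 5e-08° × 17261.7 m/° ≈ 0.000863087 m.
That is 0.000863087 m = 0.086309 cm.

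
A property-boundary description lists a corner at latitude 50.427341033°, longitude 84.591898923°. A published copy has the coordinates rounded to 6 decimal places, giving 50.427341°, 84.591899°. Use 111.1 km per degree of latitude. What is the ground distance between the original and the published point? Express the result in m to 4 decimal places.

Δlat = 50.427341033 − 50.427341 = +0.000000033°; Δlon = 84.591898923 − 84.591899 = -0.000000077°.
N–S: 0.000000033° × 111100 m/° = 0.0036663 m.
E–W at 50.4273°: -0.000000077° × 111100 × cos 50.4273° = -0.000000077 × 111100 × 0.6371 ≈ -0.00544982 m.
Distance: √(0.0036663² + 0.00544982²) ≈ 0.00656828 m.

0.0066 m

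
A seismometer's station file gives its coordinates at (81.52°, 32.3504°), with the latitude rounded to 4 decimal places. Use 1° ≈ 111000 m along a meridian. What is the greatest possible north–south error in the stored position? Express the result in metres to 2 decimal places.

5.55 metres

Rounding to 4 decimal places leaves the latitude within ±5e-05° of the true value.
North–south distance: 5e-05° × 111000 m/° = 5.55 m.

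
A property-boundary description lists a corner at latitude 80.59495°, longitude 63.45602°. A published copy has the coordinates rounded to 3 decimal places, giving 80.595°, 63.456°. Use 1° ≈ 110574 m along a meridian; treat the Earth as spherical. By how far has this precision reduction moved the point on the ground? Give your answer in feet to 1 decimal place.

Δlat = 80.59495 − 80.595 = -0.00005°; Δlon = 63.45602 − 63.456 = +0.00002°.
N–S: -0.00005° × 110574 m/° = -5.5287 m.
E–W at 80.595°: 0.00002° × 110574 × cos 80.595° = 0.00002 × 110574 × 0.1634 ≈ 0.361382 m.
Hypotenuse of the two orthogonal shifts: √(5.5287² + 0.361382²) = 5.5405 m.
Converting: 5.5405 m × 3.2808 ft/m ≈ 18.177 ft.

18.2 feet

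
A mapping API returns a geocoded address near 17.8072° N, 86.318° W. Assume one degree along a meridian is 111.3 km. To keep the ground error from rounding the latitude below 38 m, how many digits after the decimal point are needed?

4 decimal places

One degree of latitude covers 111300 m.
N decimal places → at most half a unit in the last place, 0.5 × 10⁻ᴺ° = 111300/2 × 10⁻ᴺ m.
Need 0.5 × 111300 × 10⁻ᴺ ≤ 38 → 10⁻ᴺ ≤ 6.828e-04, so N ≥ 3.17.
N = 3 would give 55.6 m (too coarse); N = 4 gives 5.57 m ≤ 38 m.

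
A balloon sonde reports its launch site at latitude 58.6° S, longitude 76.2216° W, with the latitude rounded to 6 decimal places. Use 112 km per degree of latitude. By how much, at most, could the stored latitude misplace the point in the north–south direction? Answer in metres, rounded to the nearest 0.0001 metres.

Rounding to 6 decimal places leaves the latitude within ±5e-07° of the true value.
Along the meridian that is 5e-07° × 112000 m/° = 0.056 m.

0.0560 metres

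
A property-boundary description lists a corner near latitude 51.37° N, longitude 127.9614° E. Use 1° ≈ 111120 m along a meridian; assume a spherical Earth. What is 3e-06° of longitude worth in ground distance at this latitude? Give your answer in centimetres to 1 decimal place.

One degree of longitude here spans 111120 × cos 51.37° = 111120 × 0.6243 ≈ 69371 m; 3e-06° of that is 0.208113 m.
That is 0.208113 m = 20.811 cm.

20.8 centimetres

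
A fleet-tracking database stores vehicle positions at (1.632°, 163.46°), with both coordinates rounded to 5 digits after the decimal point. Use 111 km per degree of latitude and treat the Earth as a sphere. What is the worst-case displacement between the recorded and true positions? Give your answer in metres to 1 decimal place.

Rounding to 5 decimal places leaves each coordinate within ±5e-06° of the true value.
North–south component: 5e-06° × 111000 = 0.555 m.
Longitude error → 5e-06 × 111000 × cos 1.632° = 5e-06 × 111000 × 0.9996 ≈ 0.554775 m.
The two errors are perpendicular, so the maximum displacement is √(0.555² + 0.554775²) ≈ 0.784729 m.

0.8 metres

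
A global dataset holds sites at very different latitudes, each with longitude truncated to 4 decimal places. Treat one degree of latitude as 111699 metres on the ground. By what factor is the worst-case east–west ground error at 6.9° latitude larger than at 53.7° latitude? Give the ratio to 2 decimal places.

1.68

Truncating at 4 decimal places can drop up to a full unit in the last place, so the longitude may be off by as much as 0.0001°.
Error at 6.9° = 0.0001° × 111699 × cos 6.9° ≈ 11.17 × 0.9928 = 11.089 m.
Error at 53.7° = 0.0001° × 111699 × cos 53.7° ≈ 11.17 × 0.5920 = 6.6127 m.
Ratio: 11.089 / 6.6127 = cos 6.9° / cos 53.7° ≈ 1.6769.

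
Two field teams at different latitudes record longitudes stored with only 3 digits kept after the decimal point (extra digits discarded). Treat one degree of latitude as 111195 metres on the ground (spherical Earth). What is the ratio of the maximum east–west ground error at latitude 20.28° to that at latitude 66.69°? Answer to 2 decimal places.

2.37

Truncating at 3 decimal places can drop up to a full unit in the last place, so the longitude may be off by as much as 0.001°.
Error at 20.28° = 0.001° × 111195 × cos 20.28° ≈ 111.2 × 0.9380 = 104.3 m.
At 66.69°: 0.001° × 111195 × cos 66.69° = 0.001 × 111195 × 0.3957 ≈ 44.001 m.
The ratio reduces to cos 20.28° / cos 66.69° = 0.9380/0.3957 ≈ 2.3705.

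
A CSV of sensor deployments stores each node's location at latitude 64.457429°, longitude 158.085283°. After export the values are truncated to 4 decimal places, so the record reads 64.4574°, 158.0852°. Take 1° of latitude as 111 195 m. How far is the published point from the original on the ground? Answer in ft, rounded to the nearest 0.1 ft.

Δlat = 64.457429 − 64.4574 = +0.000029°; Δlon = 158.085283 − 158.0852 = +0.000083°.
North–south shift: 0.000029 × 111195 = 3.22465 m.
E–W at 64.4574°: 0.000083° × 111195 × cos 64.4574° = 0.000083 × 111195 × 0.4312 ≈ 3.97946 m.
Distance: √(3.22465² + 3.97946²) ≈ 5.12196 m.
Converting: 5.12196 m × 3.2808 ft/m ≈ 16.804 ft.

16.8 ft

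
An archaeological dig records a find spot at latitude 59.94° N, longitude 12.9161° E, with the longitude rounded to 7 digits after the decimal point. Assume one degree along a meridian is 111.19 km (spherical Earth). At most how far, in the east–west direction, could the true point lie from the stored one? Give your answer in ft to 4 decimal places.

Rounding to 7 decimal places leaves the longitude within ±5e-08° of the true value.
At latitude 59.94° a degree of longitude spans 111190 m × cos 59.94° = 111190 × 0.5009 ≈ 55695.8 m.
Maximum E–W displacement: 5e-08 × 55695.8 = 0.00278479 m.
Converting: 0.00278479 m × 3.2808 ft/m ≈ 0.0091365 ft.

0.0091 ft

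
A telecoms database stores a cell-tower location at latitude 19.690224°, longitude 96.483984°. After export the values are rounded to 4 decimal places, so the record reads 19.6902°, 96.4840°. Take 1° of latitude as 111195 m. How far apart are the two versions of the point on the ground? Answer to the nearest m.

3 m

Δlat = 19.690224 − 19.6902 = +0.000024°; Δlon = 96.483984 − 96.4840 = -0.000016°.
N–S: 0.000024° × 111195 m/° = 2.66868 m.
E–W at 19.6902°: -0.000016° × 111195 × cos 19.6902° = -0.000016 × 111195 × 0.9415 ≈ -1.67509 m.
Distance: √(2.66868² + 1.67509²) ≈ 3.15084 m.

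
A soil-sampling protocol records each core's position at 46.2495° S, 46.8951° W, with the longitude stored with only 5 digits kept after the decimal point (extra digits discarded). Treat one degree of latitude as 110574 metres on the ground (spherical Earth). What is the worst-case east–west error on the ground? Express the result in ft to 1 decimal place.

2.5 ft

Truncating at 5 decimal places can drop up to a full unit in the last place, so the longitude may be off by as much as 1e-05°.
Parallels shrink by cos φ, so at 46.2495° a degree of longitude is 110574 × 0.6915 ≈ 76464.1 m.
Maximum E–W displacement: 1e-05 × 76464.1 = 0.764641 m.
In feet: 0.764641 m ÷ 0.3048 ≈ 2.5087 ft.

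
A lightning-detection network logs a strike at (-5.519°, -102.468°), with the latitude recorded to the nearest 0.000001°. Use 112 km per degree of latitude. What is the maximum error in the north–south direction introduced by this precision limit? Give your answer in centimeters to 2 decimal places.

5.60 centimeters

Rounding to 6 decimal places leaves the latitude within ±5e-07° of the true value.
Along the meridian that is 5e-07° × 112000 m/° = 0.056 m.
That is 0.056 m = 5.6 cm.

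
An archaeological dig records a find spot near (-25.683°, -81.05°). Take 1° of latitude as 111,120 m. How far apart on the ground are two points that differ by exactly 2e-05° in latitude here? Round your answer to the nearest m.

2 m

Along a meridian 2e-05° is 2e-05 × 111120 = 2.2224 m.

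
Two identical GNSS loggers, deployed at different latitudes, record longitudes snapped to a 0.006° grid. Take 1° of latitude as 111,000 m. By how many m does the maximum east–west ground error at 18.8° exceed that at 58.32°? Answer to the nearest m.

140 m

With a 0.006° grid the true value lies within half a step, ±0.006°/2 = ±0.003°, of the stored one.
Error at 18.8° = 0.003° × 111000 × cos 18.8° ≈ 333 × 0.9466 = 315.23 m.
At 58.32°: 0.003° × 111000 × cos 58.32° = 0.003 × 111000 × 0.5252 ≈ 174.88 m.
So the lower-latitude error exceeds the higher by 315.23 − 174.88 = 140.35 m.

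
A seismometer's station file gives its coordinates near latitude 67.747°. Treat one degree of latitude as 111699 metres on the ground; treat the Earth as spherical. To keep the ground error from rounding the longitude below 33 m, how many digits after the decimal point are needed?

3

At 67.747° one degree of longitude covers 111699 × cos 67.747° ≈ 111699 × 0.3787 ≈ 42300.1 m.
Rounding to N decimal places gives at most 0.5 × 10⁻ᴺ degrees of error, i.e. 0.5 × 10⁻ᴺ × 42300.1 m.
Need 0.5 × 42300.1 × 10⁻ᴺ ≤ 33 → 10⁻ᴺ ≤ 1.560e-03, so N ≥ 2.81.
At 2 places the error can reach 212 m, but 3 places keeps it to 21.2 m.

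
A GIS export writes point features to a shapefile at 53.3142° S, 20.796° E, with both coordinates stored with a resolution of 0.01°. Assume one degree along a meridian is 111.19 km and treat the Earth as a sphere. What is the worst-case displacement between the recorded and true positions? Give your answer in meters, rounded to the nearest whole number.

648 meters

With a 0.01° grid the true value lies within half a step, ±0.01°/2 = ±0.005°, of the stored one.
Latitude error → 0.005 × 111190 = 555.95 m along the meridian.
E–W at 53.3142°: 0.005° × 111190 × cos 53.3142° = 0.005 × 111190 × 0.5974 ≈ 332.139 m.
Worst case both components are at the extreme and orthogonal: √(555.95² + 332.139²) ≈ 647.609 m.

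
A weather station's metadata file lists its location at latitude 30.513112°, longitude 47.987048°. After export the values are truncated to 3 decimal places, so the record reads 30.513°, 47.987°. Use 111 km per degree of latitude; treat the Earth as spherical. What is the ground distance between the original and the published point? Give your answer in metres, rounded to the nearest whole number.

13 metres

Δlat = 30.513112 − 30.513 = +0.000112°; Δlon = 47.987048 − 47.987 = +0.000048°.
N–S: 0.000112° × 111000 m/° = 12.432 m.
East–west at this latitude: 0.000048° × 111000 × cos 30.513° ≈ 0.000048 × 95628.1 = 4.59015 m.
Combined displacement = (12.432² + 4.59015²)^½ ≈ 13.2523 m.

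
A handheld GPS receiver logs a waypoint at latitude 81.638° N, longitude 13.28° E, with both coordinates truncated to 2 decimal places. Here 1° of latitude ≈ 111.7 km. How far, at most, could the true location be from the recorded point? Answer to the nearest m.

1129 m

Truncating at 2 decimal places can drop up to a full unit in the last place, so each coordinate may be off by as much as 0.01°.
N–S: 0.01° × 111700 m/° = 1117 m.
East–west component at 81.638°: 0.01° × 111700 × cos 81.638° ≈ 0.01 × 16244.2 ≈ 162.442 m.
Worst case both components are at the extreme and orthogonal: √(1117² + 162.442²) ≈ 1128.75 m.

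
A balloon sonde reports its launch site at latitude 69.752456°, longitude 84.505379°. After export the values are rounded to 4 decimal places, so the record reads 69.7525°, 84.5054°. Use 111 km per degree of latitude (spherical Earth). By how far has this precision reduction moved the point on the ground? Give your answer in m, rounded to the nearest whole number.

5 m

The latitude changed by -0.000044° and the longitude by -0.000021°.
North–south shift: -0.000044 × 111000 = -4.884 m.
E–W at 69.7525°: -0.000021° × 111000 × cos 69.7525° = -0.000021 × 111000 × 0.3461 ≈ -0.806703 m.
Combined displacement = (4.884² + 0.806703²)^½ ≈ 4.95017 m.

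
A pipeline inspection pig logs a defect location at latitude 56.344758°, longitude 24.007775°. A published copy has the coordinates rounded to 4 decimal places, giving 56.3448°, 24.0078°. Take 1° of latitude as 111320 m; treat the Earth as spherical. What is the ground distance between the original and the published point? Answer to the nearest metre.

5 metres

Δlat = 56.344758 − 56.3448 = -0.000042°; Δlon = 24.007775 − 24.0078 = -0.000025°.
N–S: -0.000042° × 111320 m/° = -4.67544 m.
E–W at 56.3448°: -0.000025° × 111320 × cos 56.3448° = -0.000025 × 111320 × 0.5542 ≈ -1.54232 m.
Distance: √(4.67544² + 1.54232²) ≈ 4.92326 m.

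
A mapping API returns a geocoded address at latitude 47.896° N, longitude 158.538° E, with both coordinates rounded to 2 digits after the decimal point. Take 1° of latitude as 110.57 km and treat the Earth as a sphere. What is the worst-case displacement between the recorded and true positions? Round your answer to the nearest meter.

666 meters

Rounding to 2 decimal places leaves each coordinate within ±0.005° of the true value.
Latitude error → 0.005 × 110570 = 552.85 m along the meridian.
East–west component at 47.896°: 0.005° × 110570 × cos 47.896° ≈ 0.005 × 74134.8 ≈ 370.674 m.
The two errors are perpendicular, so the maximum displacement is √(552.85² + 370.674²) ≈ 665.614 m.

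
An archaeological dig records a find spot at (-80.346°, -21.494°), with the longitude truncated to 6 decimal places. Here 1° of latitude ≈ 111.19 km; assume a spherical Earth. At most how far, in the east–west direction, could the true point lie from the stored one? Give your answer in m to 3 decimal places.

Truncating at 6 decimal places can drop up to a full unit in the last place, so the longitude may be off by as much as 1e-06°.
One degree of longitude at 80.346° is 111190 × cos 80.346° ≈ 111190 × 0.1677 = 18646.3 m.
East–west error: 1e-06° × 18646.3 m/° ≈ 0.0186463 m.

0.019 m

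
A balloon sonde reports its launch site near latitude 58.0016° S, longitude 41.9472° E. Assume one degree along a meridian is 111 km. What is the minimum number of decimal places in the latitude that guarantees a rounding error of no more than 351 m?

3

One degree of latitude covers 111000 m.
With N decimal places the half-ulp bound is 0.5·10⁻ᴺ°, or 0.5·10⁻ᴺ × 111000 m on the ground.
Setting 55500 × 10⁻ᴺ ≤ 351 gives 10ᴺ ≥ 158.1, i.e. N ≥ 2.20.
So 3 decimal places suffice (55.5 m); 2 would allow up to 555 m.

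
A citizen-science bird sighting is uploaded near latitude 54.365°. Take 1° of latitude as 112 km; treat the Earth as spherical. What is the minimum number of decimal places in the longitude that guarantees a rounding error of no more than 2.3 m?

5

At 54.365° one degree of longitude covers 112000 × cos 54.365° ≈ 112000 × 0.5826 ≈ 65253.4 m.
With N decimal places the half-ulp bound is 0.5·10⁻ᴺ°, or 0.5·10⁻ᴺ × 65253.4 m on the ground.
Setting 32626.7 × 10⁻ᴺ ≤ 2.3 gives 10ᴺ ≥ 1.419e+04, i.e. N ≥ 4.15.
At 4 places the error can reach 3.26 m, but 5 places keeps it to 0.326 m.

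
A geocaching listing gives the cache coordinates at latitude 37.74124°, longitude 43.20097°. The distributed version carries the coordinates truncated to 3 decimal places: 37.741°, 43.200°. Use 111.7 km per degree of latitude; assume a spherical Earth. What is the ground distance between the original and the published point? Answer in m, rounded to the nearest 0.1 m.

89.8 m

Δlat = 37.74124 − 37.741 = +0.00024°; Δlon = 43.20097 − 43.200 = +0.00097°.
N–S: 0.00024° × 111700 m/° = 26.808 m.
E–W at 37.741°: 0.00097° × 111700 × cos 37.741° = 0.00097 × 111700 × 0.7908 ≈ 85.6808 m.
Combined displacement = (26.808² + 85.6808²)^½ ≈ 89.7768 m.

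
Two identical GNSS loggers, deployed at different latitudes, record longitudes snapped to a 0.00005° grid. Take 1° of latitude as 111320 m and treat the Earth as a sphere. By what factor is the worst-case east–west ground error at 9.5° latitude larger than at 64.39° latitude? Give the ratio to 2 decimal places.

With a 0.00005° grid the true value lies within half a step, ±0.00005°/2 = ±2.5e-05°, of the stored one.
At 9.5°: 2.5e-05° × 111320 × cos 9.5° = 2.5e-05 × 111320 × 0.9863 ≈ 2.7448 m.
At 64.39°: 2.5e-05° × 111320 × cos 64.39° = 2.5e-05 × 111320 × 0.4322 ≈ 1.2029 m.
Ratio: 2.7448 / 1.2029 = cos 9.5° / cos 64.39° ≈ 2.2818.

2.28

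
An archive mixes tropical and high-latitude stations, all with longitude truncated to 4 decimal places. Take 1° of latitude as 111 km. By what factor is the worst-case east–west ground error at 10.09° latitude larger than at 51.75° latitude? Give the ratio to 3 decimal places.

Truncating at 4 decimal places can drop up to a full unit in the last place, so the longitude may be off by as much as 0.0001°.
At 10.09°: 0.0001° × 111000 × cos 10.09° = 0.0001 × 111000 × 0.9845 ≈ 10.928 m.
At 51.75°: 0.0001° × 111000 × cos 51.75° = 0.0001 × 111000 × 0.6191 ≈ 6.8719 m.
Ratio: 10.928 / 6.8719 = cos 10.09° / cos 51.75° ≈ 1.5903.

1.590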